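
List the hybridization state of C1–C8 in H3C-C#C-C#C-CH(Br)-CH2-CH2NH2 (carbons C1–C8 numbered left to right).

C1 — 4 σ bonds. Steric number 4, so sp3.
C2 — 2 σ bonds, plus two π bonds. Steric number 2, so sp.
C3 is sp: 2 σ bonds, plus two π bonds, 2 electron-density regions.
C4 carries 2 σ bonds, plus two π bonds, giving a steric number of 2, so it is sp.
C5 (2 σ bonds, plus two π bonds) has steric number 2: sp.
C6: 4 σ bonds — 4 electron domains, sp3.
C7: 4 σ bonds; 4 regions of electron density → sp3.
C8: 4 σ bonds — 4 electron domains, sp3.

C1 sp3, C2 sp, C3 sp, C4 sp, C5 sp, C6 sp3, C7 sp3, C8 sp3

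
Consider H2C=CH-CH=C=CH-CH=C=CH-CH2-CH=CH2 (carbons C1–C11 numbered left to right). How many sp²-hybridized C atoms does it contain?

8

C1: sp2 ✓
C2: sp2 ✓
C3: sp2 ✓
C4: sp
C5: sp2 ✓
C6: sp2 ✓
C7: sp
C8: sp2 ✓
C9: sp3
C10: sp2 ✓
C11: sp2 ✓
C1, C2, C3, C5, C6, C8, C10, C11 → 8 sp2 carbons.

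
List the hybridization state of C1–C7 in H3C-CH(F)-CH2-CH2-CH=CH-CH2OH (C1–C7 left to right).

C1: 4 σ bonds — 4 electron domains, sp3.
C2 (4 σ bonds) has steric number 4: sp3.
C3 — 4 σ bonds. Steric number 4, so sp3.
C4 has 4 σ bonds: steric number 4 → sp3.
C5 carries 3 σ bonds, plus one π bond, giving a steric number of 3, so it is sp2.
C6 has 3 σ bonds, plus one π bond: steric number 3 → sp2.
C7: 4 σ bonds; 4 regions of electron density → sp3.

C1 sp3, C2 sp3, C3 sp3, C4 sp3, C5 sp2, C6 sp2, C7 sp3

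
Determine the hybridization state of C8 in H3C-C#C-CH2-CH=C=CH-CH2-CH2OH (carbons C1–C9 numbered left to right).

sp³

C8: 4 σ bonds; 4 regions of electron density → sp3.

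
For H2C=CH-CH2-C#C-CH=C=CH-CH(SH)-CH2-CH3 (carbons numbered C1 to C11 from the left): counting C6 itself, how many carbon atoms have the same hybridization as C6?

4

C6 is sp2 (one π bond).
C1: sp2 ✓
C2: sp2 ✓
C3: sp3
C4: sp
C5: sp
C6: sp2 ✓
C7: sp
C8: sp2 ✓
C9: sp3
C10: sp3
C11: sp3
4 carbons are sp2.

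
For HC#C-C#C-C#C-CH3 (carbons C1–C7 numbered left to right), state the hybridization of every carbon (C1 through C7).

C1 sp, C2 sp, C3 sp, C4 sp, C5 sp, C6 sp, C7 sp3

C1 (2 σ bonds, plus two π bonds) has steric number 2: sp.
C2 — 2 σ bonds, plus two π bonds. Steric number 2, so sp.
C3 — 2 σ bonds, plus two π bonds. Steric number 2, so sp.
C4 is sp: 2 σ bonds, plus two π bonds, 2 electron-density regions.
C5 (2 σ bonds, plus two π bonds) has steric number 2: sp.
C6 has 2 σ bonds, plus two π bonds: steric number 2 → sp.
C7 has 4 σ bonds: steric number 4 → sp3.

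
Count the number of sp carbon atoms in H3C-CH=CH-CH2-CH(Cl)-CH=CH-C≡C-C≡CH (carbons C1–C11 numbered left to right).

4

C1: sp3
C2: sp2
C3: sp2
C4: sp3
C5: sp3
C6: sp2
C7: sp2
C8: sp ✓
C9: sp ✓
C10: sp ✓
C11: sp ✓
C8, C9, C10, C11 → 4 sp carbons.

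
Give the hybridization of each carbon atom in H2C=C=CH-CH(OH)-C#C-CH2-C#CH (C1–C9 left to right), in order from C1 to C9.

C1: 3 σ bonds, plus one π bond; 3 regions of electron density → sp2.
C2 is sp: 2 σ bonds, plus two π bonds, 2 electron-density regions.
C3 — 3 σ bonds, plus one π bond. Steric number 3, so sp2.
C4: 4 σ bonds — 4 electron domains, sp3.
C5: 2 σ bonds, plus two π bonds; 2 regions of electron density → sp.
C6 is sp: 2 σ bonds, plus two π bonds, 2 electron-density regions.
C7 — 4 σ bonds. Steric number 4, so sp3.
C8: 2 σ bonds, plus two π bonds; 2 regions of electron density → sp.
C9 has 2 σ bonds, plus two π bonds: steric number 2 → sp.

C1 sp2, C2 sp, C3 sp2, C4 sp3, C5 sp, C6 sp, C7 sp3, C8 sp, C9 sp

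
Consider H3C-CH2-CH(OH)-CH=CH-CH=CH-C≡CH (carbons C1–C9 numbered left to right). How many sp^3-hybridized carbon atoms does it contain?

3

C1: sp3 ✓
C2: sp3 ✓
C3: sp3 ✓
C4: sp2
C5: sp2
C6: sp2
C7: sp2
C8: sp
C9: sp
C1, C2, C3 → 3 sp3 carbons.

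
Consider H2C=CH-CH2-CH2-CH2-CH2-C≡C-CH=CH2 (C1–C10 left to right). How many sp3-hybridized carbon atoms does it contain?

C1: sp2
C2: sp2
C3: sp3 ✓
C4: sp3 ✓
C5: sp3 ✓
C6: sp3 ✓
C7: sp
C8: sp
C9: sp2
C10: sp2
C3, C4, C5, C6 → 4 sp3 carbons.

4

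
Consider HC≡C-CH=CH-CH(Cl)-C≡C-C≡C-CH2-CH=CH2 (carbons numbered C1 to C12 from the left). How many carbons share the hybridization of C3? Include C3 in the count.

C3 is sp2 (one π bond).
C1: sp
C2: sp
C3: sp2 ✓
C4: sp2 ✓
C5: sp3
C6: sp
C7: sp
C8: sp
C9: sp
C10: sp3
C11: sp2 ✓
C12: sp2 ✓
4 carbons are sp2.

4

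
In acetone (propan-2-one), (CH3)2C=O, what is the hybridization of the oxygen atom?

One σ bond + two lone pairs = steric number 3 → sp2.

sp2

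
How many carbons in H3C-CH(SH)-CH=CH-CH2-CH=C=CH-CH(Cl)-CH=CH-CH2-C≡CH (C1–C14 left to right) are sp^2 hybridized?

6

C1: sp3
C2: sp3
C3: sp2 ✓
C4: sp2 ✓
C5: sp3
C6: sp2 ✓
C7: sp
C8: sp2 ✓
C9: sp3
C10: sp2 ✓
C11: sp2 ✓
C12: sp3
C13: sp
C14: sp
C3, C4, C6, C8, C10, C11 → 6 sp2 carbons.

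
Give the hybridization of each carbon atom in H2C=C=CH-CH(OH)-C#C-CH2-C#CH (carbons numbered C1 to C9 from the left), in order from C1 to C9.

C1 carries 3 σ bonds, plus one π bond, giving a steric number of 3, so it is sp2.
C2 carries 2 σ bonds, plus two π bonds, giving a steric number of 2, so it is sp.
C3: 3 σ bonds, plus one π bond; 3 regions of electron density → sp2.
C4: 4 σ bonds; 4 regions of electron density → sp3.
C5 — 2 σ bonds, plus two π bonds. Steric number 2, so sp.
C6 carries 2 σ bonds, plus two π bonds, giving a steric number of 2, so it is sp.
C7 — 4 σ bonds. Steric number 4, so sp3.
C8: 2 σ bonds, plus two π bonds; 2 regions of electron density → sp.
C9: 2 σ bonds, plus two π bonds; 2 regions of electron density → sp.

C1 sp2, C2 sp, C3 sp2, C4 sp3, C5 sp, C6 sp, C7 sp3, C8 sp, C9 sp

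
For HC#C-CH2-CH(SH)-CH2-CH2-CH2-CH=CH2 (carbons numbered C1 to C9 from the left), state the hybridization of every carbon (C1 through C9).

C1 — 2 σ bonds, plus two π bonds. Steric number 2, so sp.
C2 is sp: 2 σ bonds, plus two π bonds, 2 electron-density regions.
C3 (4 σ bonds) has steric number 4: sp3.
C4 — 4 σ bonds. Steric number 4, so sp3.
C5 carries 4 σ bonds, giving a steric number of 4, so it is sp3.
C6 (4 σ bonds) has steric number 4: sp3.
C7 is sp3: 4 σ bonds, 4 electron-density regions.
C8 carries 3 σ bonds, plus one π bond, giving a steric number of 3, so it is sp2.
C9: 3 σ bonds, plus one π bond; 3 regions of electron density → sp2.

C1 sp, C2 sp, C3 sp3, C4 sp3, C5 sp3, C6 sp3, C7 sp3, C8 sp2, C9 sp2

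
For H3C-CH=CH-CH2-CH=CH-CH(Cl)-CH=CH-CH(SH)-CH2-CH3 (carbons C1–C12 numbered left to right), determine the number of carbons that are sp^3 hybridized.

6

C1: sp3 ✓
C2: sp2
C3: sp2
C4: sp3 ✓
C5: sp2
C6: sp2
C7: sp3 ✓
C8: sp2
C9: sp2
C10: sp3 ✓
C11: sp3 ✓
C12: sp3 ✓
C1, C4, C7, C10, C11, C12 → 6 sp3 carbons.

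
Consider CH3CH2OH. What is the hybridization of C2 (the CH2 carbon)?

C2 (the CH2 carbon) (4 σ bonds) has steric number 4: sp3.

sp3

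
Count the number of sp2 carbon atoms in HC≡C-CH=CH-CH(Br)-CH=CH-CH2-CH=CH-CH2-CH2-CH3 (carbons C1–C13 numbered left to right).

6

C1: sp
C2: sp
C3: sp2 ✓
C4: sp2 ✓
C5: sp3
C6: sp2 ✓
C7: sp2 ✓
C8: sp3
C9: sp2 ✓
C10: sp2 ✓
C11: sp3
C12: sp3
C13: sp3
C3, C4, C6, C7, C9, C10 → 6 sp2 carbons.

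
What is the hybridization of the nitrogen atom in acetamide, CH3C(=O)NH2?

sp2

The nitrogen lone pair is delocalised into the carbonyl π system (amide resonance), so N is planar sp2 rather than the sp3 a naive steric count of 4 would suggest.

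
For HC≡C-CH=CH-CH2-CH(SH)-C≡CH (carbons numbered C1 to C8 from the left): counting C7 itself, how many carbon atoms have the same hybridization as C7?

4

C7 is sp (two π bonds).
C1: sp ✓
C2: sp ✓
C3: sp2
C4: sp2
C5: sp3
C6: sp3
C7: sp ✓
C8: sp ✓
4 carbons are sp.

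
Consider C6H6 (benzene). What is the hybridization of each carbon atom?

Every ring carbon has three σ bonds and contributes one p electron to the aromatic π system.

sp^2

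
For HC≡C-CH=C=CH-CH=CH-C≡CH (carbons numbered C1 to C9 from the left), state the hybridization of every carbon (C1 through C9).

C1 sp, C2 sp, C3 sp2, C4 sp, C5 sp2, C6 sp2, C7 sp2, C8 sp, C9 sp

C1 carries 2 σ bonds, plus two π bonds, giving a steric number of 2, so it is sp.
C2: 2 σ bonds, plus two π bonds; 2 regions of electron density → sp.
C3: 3 σ bonds, plus one π bond; 3 regions of electron density → sp2.
C4 carries 2 σ bonds, plus two π bonds, giving a steric number of 2, so it is sp.
C5 carries 3 σ bonds, plus one π bond, giving a steric number of 3, so it is sp2.
C6 is sp2: 3 σ bonds, plus one π bond, 3 electron-density regions.
C7 carries 3 σ bonds, plus one π bond, giving a steric number of 3, so it is sp2.
C8 is sp: 2 σ bonds, plus two π bonds, 2 electron-density regions.
C9: 2 σ bonds, plus two π bonds — 2 electron domains, sp.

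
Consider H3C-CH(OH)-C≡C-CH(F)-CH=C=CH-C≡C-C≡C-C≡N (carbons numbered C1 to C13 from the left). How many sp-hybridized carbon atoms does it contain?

C1: sp3
C2: sp3
C3: sp ✓
C4: sp ✓
C5: sp3
C6: sp2
C7: sp ✓
C8: sp2
C9: sp ✓
C10: sp ✓
C11: sp ✓
C12: sp ✓
C13: sp ✓
C3, C4, C7, C9, C10, C11, C12, C13 → 8 sp carbons.

8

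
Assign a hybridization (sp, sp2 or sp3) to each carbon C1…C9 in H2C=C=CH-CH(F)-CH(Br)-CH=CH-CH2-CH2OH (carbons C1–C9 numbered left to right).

C1: 3 σ bonds, plus one π bond; 3 regions of electron density → sp2.
C2 (2 σ bonds, plus two π bonds) has steric number 2: sp.
C3 (3 σ bonds, plus one π bond) has steric number 3: sp2.
C4 carries 4 σ bonds, giving a steric number of 4, so it is sp3.
C5: 4 σ bonds; 4 regions of electron density → sp3.
C6 has 3 σ bonds, plus one π bond: steric number 3 → sp2.
C7: 3 σ bonds, plus one π bond; 3 regions of electron density → sp2.
C8 (4 σ bonds) has steric number 4: sp3.
C9 carries 4 σ bonds, giving a steric number of 4, so it is sp3.

C1 sp2, C2 sp, C3 sp2, C4 sp3, C5 sp3, C6 sp2, C7 sp2, C8 sp3, C9 sp3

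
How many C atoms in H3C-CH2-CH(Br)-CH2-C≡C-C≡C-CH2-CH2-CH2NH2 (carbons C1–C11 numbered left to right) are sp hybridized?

C1: sp3
C2: sp3
C3: sp3
C4: sp3
C5: sp ✓
C6: sp ✓
C7: sp ✓
C8: sp ✓
C9: sp3
C10: sp3
C11: sp3
C5, C6, C7, C8 → 4 sp carbons.

4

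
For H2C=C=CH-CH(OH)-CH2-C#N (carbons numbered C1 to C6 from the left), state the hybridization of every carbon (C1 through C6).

C1 carries 3 σ bonds, plus one π bond, giving a steric number of 3, so it is sp2.
C2 (2 σ bonds, plus two π bonds) has steric number 2: sp.
C3: 3 σ bonds, plus one π bond — 3 electron domains, sp2.
C4: 4 σ bonds; 4 regions of electron density → sp3.
C5: 4 σ bonds — 4 electron domains, sp3.
C6 (2 σ bonds, plus two π bonds) has steric number 2: sp.

C1 sp2, C2 sp, C3 sp2, C4 sp3, C5 sp3, C6 sp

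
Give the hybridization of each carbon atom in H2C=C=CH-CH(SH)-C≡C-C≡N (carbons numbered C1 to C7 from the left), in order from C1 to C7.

C1 sp2, C2 sp, C3 sp2, C4 sp3, C5 sp, C6 sp, C7 sp

C1: 3 σ bonds, plus one π bond; 3 regions of electron density → sp2.
C2 carries 2 σ bonds, plus two π bonds, giving a steric number of 2, so it is sp.
C3 has 3 σ bonds, plus one π bond: steric number 3 → sp2.
C4 carries 4 σ bonds, giving a steric number of 4, so it is sp3.
C5 is sp: 2 σ bonds, plus two π bonds, 2 electron-density regions.
C6 (2 σ bonds, plus two π bonds) has steric number 2: sp.
C7: 2 σ bonds, plus two π bonds — 2 electron domains, sp.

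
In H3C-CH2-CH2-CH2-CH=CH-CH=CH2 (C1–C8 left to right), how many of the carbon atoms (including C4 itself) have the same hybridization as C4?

C4 is sp3 (only σ bonds).
C1: sp3 ✓
C2: sp3 ✓
C3: sp3 ✓
C4: sp3 ✓
C5: sp2
C6: sp2
C7: sp2
C8: sp2
4 carbons are sp3.

4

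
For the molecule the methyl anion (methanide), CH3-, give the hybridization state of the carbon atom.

Three σ bonds + one lone pair = steric number 4 → sp3, pyramidal.

sp3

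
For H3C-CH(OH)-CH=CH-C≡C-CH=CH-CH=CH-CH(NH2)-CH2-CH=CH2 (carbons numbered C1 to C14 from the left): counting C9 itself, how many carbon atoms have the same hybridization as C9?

C9 is sp2 (one π bond).
C1: sp3
C2: sp3
C3: sp2 ✓
C4: sp2 ✓
C5: sp
C6: sp
C7: sp2 ✓
C8: sp2 ✓
C9: sp2 ✓
C10: sp2 ✓
C11: sp3
C12: sp3
C13: sp2 ✓
C14: sp2 ✓
8 carbons are sp2.

8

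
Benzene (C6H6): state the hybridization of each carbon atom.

Every ring carbon has three σ bonds and contributes one p electron to the aromatic π system.

sp2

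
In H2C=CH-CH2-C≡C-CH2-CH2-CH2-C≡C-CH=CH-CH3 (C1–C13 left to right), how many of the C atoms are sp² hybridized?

4

C1: sp2 ✓
C2: sp2 ✓
C3: sp3
C4: sp
C5: sp
C6: sp3
C7: sp3
C8: sp3
C9: sp
C10: sp
C11: sp2 ✓
C12: sp2 ✓
C13: sp3
C1, C2, C11, C12 → 4 sp2 carbons.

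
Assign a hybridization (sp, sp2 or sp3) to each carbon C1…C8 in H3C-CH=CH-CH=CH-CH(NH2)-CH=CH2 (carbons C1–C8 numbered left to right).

C1 (4 σ bonds) has steric number 4: sp3.
C2 has 3 σ bonds, plus one π bond: steric number 3 → sp2.
C3: 3 σ bonds, plus one π bond — 3 electron domains, sp2.
C4 has 3 σ bonds, plus one π bond: steric number 3 → sp2.
C5 carries 3 σ bonds, plus one π bond, giving a steric number of 3, so it is sp2.
C6 carries 4 σ bonds, giving a steric number of 4, so it is sp3.
C7: 3 σ bonds, plus one π bond — 3 electron domains, sp2.
C8 is sp2: 3 σ bonds, plus one π bond, 3 electron-density regions.

C1 sp3, C2 sp2, C3 sp2, C4 sp2, C5 sp2, C6 sp3, C7 sp2, C8 sp2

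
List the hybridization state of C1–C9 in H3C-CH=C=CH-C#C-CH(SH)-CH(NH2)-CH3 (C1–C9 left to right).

C1: 4 σ bonds — 4 electron domains, sp3.
C2 has 3 σ bonds, plus one π bond: steric number 3 → sp2.
C3 (2 σ bonds, plus two π bonds) has steric number 2: sp.
C4: 3 σ bonds, plus one π bond; 3 regions of electron density → sp2.
C5 — 2 σ bonds, plus two π bonds. Steric number 2, so sp.
C6: 2 σ bonds, plus two π bonds — 2 electron domains, sp.
C7: 4 σ bonds; 4 regions of electron density → sp3.
C8 has 4 σ bonds: steric number 4 → sp3.
C9 carries 4 σ bonds, giving a steric number of 4, so it is sp3.

C1 sp3, C2 sp2, C3 sp, C4 sp2, C5 sp, C6 sp, C7 sp3, C8 sp3, C9 sp3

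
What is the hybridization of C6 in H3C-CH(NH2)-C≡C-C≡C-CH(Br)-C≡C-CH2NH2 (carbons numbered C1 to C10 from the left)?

sp

C6 has 2 σ bonds, plus two π bonds: steric number 2 → sp.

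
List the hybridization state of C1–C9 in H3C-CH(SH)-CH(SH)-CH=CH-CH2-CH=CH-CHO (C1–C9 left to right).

C1 sp3, C2 sp3, C3 sp3, C4 sp2, C5 sp2, C6 sp3, C7 sp2, C8 sp2, C9 sp2

C1 has 4 σ bonds: steric number 4 → sp3.
C2 is sp3: 4 σ bonds, 4 electron-density regions.
C3 carries 4 σ bonds, giving a steric number of 4, so it is sp3.
C4: 3 σ bonds, plus one π bond; 3 regions of electron density → sp2.
C5 has 3 σ bonds, plus one π bond: steric number 3 → sp2.
C6 carries 4 σ bonds, giving a steric number of 4, so it is sp3.
C7: 3 σ bonds, plus one π bond; 3 regions of electron density → sp2.
C8: 3 σ bonds, plus one π bond — 3 electron domains, sp2.
C9 (3 σ bonds, plus one π bond) has steric number 3: sp2.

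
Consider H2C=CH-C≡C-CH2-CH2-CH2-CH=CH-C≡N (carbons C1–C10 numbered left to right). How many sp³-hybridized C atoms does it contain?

3

C1: sp2
C2: sp2
C3: sp
C4: sp
C5: sp3 ✓
C6: sp3 ✓
C7: sp3 ✓
C8: sp2
C9: sp2
C10: sp
C5, C6, C7 → 3 sp3 carbons.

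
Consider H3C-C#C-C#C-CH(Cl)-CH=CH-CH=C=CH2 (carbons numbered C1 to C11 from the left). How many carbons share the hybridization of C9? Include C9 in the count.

C9 is sp2 (one π bond).
C1: sp3
C2: sp
C3: sp
C4: sp
C5: sp
C6: sp3
C7: sp2 ✓
C8: sp2 ✓
C9: sp2 ✓
C10: sp
C11: sp2 ✓
4 carbons are sp2.

4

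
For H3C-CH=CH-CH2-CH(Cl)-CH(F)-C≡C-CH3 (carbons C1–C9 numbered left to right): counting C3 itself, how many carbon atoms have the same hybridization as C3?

C3 is sp2 (one π bond).
C1: sp3
C2: sp2 ✓
C3: sp2 ✓
C4: sp3
C5: sp3
C6: sp3
C7: sp
C8: sp
C9: sp3
2 carbons are sp2.

2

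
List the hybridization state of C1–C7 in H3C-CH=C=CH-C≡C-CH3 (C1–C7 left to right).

C1 sp3, C2 sp2, C3 sp, C4 sp2, C5 sp, C6 sp, C7 sp3

C1 is sp3: 4 σ bonds, 4 electron-density regions.
C2 — 3 σ bonds, plus one π bond. Steric number 3, so sp2.
C3 is sp: 2 σ bonds, plus two π bonds, 2 electron-density regions.
C4 carries 3 σ bonds, plus one π bond, giving a steric number of 3, so it is sp2.
C5 (2 σ bonds, plus two π bonds) has steric number 2: sp.
C6: 2 σ bonds, plus two π bonds — 2 electron domains, sp.
C7 is sp3: 4 σ bonds, 4 electron-density regions.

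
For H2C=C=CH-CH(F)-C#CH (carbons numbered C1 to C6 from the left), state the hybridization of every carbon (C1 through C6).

C1 sp2, C2 sp, C3 sp2, C4 sp3, C5 sp, C6 sp

C1 is sp2: 3 σ bonds, plus one π bond, 3 electron-density regions.
C2: 2 σ bonds, plus two π bonds — 2 electron domains, sp.
C3: 3 σ bonds, plus one π bond — 3 electron domains, sp2.
C4: 4 σ bonds — 4 electron domains, sp3.
C5 (2 σ bonds, plus two π bonds) has steric number 2: sp.
C6: 2 σ bonds, plus two π bonds; 2 regions of electron density → sp.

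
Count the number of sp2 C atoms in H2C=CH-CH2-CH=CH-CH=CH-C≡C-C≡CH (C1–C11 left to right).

6

C1: sp2 ✓
C2: sp2 ✓
C3: sp3
C4: sp2 ✓
C5: sp2 ✓
C6: sp2 ✓
C7: sp2 ✓
C8: sp
C9: sp
C10: sp
C11: sp
C1, C2, C4, C5, C6, C7 → 6 sp2 carbons.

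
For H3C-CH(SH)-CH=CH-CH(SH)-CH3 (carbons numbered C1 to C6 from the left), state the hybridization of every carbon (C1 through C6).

C1 (4 σ bonds) has steric number 4: sp3.
C2: 4 σ bonds; 4 regions of electron density → sp3.
C3 — 3 σ bonds, plus one π bond. Steric number 3, so sp2.
C4 — 3 σ bonds, plus one π bond. Steric number 3, so sp2.
C5 (4 σ bonds) has steric number 4: sp3.
C6 — 4 σ bonds. Steric number 4, so sp3.

C1 sp3, C2 sp3, C3 sp2, C4 sp2, C5 sp3, C6 sp3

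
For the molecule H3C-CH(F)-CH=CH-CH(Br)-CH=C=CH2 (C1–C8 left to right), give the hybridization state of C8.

sp^2

C8: 3 σ bonds, plus one π bond — 3 electron domains, sp2.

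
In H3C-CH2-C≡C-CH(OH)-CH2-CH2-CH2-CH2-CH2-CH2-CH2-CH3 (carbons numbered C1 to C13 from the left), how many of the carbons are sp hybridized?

2

C1: sp3
C2: sp3
C3: sp ✓
C4: sp ✓
C5: sp3
C6: sp3
C7: sp3
C8: sp3
C9: sp3
C10: sp3
C11: sp3
C12: sp3
C13: sp3
C3, C4 → 2 sp carbons.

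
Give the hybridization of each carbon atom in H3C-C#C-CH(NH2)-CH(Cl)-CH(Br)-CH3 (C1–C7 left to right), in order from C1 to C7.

C1 sp3, C2 sp, C3 sp, C4 sp3, C5 sp3, C6 sp3, C7 sp3

C1 is sp3: 4 σ bonds, 4 electron-density regions.
C2 — 2 σ bonds, plus two π bonds. Steric number 2, so sp.
C3 has 2 σ bonds, plus two π bonds: steric number 2 → sp.
C4: 4 σ bonds — 4 electron domains, sp3.
C5 has 4 σ bonds: steric number 4 → sp3.
C6 has 4 σ bonds: steric number 4 → sp3.
C7: 4 σ bonds — 4 electron domains, sp3.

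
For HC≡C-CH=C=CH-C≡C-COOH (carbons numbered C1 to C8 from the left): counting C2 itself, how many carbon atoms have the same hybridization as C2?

5

C2 is sp (two π bonds).
C1: sp ✓
C2: sp ✓
C3: sp2
C4: sp ✓
C5: sp2
C6: sp ✓
C7: sp ✓
C8: sp2
5 carbons are sp.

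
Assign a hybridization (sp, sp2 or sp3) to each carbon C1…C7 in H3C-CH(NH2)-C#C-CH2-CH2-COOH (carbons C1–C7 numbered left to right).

C1 carries 4 σ bonds, giving a steric number of 4, so it is sp3.
C2 — 4 σ bonds. Steric number 4, so sp3.
C3 — 2 σ bonds, plus two π bonds. Steric number 2, so sp.
C4 is sp: 2 σ bonds, plus two π bonds, 2 electron-density regions.
C5 carries 4 σ bonds, giving a steric number of 4, so it is sp3.
C6: 4 σ bonds — 4 electron domains, sp3.
C7 is sp2: 3 σ bonds, plus one π bond, 3 electron-density regions.

C1 sp3, C2 sp3, C3 sp, C4 sp, C5 sp3, C6 sp3, C7 sp2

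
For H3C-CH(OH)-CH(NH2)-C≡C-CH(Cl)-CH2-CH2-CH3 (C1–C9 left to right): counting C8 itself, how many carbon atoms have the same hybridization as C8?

7

C8 is sp3 (only σ bonds).
C1: sp3 ✓
C2: sp3 ✓
C3: sp3 ✓
C4: sp
C5: sp
C6: sp3 ✓
C7: sp3 ✓
C8: sp3 ✓
C9: sp3 ✓
7 carbons are sp3.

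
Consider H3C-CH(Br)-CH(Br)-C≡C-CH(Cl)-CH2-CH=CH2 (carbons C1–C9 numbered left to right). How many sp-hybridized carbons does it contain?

2

C1: sp3
C2: sp3
C3: sp3
C4: sp ✓
C5: sp ✓
C6: sp3
C7: sp3
C8: sp2
C9: sp2
C4, C5 → 2 sp carbons.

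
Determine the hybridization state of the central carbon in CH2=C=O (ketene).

The central carbon: 2 σ bonds, plus two π bonds — 2 electron domains, sp.

sp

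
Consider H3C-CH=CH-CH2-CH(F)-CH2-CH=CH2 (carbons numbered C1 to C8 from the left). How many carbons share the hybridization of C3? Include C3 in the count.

C3 is sp2 (one π bond).
C1: sp3
C2: sp2 ✓
C3: sp2 ✓
C4: sp3
C5: sp3
C6: sp3
C7: sp2 ✓
C8: sp2 ✓
4 carbons are sp2.

4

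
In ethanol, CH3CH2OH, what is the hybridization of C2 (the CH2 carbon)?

sp^3

C2 (the CH2 carbon): 4 σ bonds — 4 electron domains, sp3.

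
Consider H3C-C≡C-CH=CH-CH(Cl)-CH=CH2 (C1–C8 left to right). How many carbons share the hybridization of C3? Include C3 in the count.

2

C3 is sp (two π bonds).
C1: sp3
C2: sp ✓
C3: sp ✓
C4: sp2
C5: sp2
C6: sp3
C7: sp2
C8: sp2
2 carbons are sp.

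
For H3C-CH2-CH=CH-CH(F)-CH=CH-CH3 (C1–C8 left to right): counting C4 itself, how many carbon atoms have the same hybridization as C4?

C4 is sp2 (one π bond).
C1: sp3
C2: sp3
C3: sp2 ✓
C4: sp2 ✓
C5: sp3
C6: sp2 ✓
C7: sp2 ✓
C8: sp3
4 carbons are sp2.

4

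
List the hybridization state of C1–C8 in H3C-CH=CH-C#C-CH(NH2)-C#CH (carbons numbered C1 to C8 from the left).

C1 sp3, C2 sp2, C3 sp2, C4 sp, C5 sp, C6 sp3, C7 sp, C8 sp

C1 (4 σ bonds) has steric number 4: sp3.
C2: 3 σ bonds, plus one π bond — 3 electron domains, sp2.
C3 has 3 σ bonds, plus one π bond: steric number 3 → sp2.
C4: 2 σ bonds, plus two π bonds; 2 regions of electron density → sp.
C5 is sp: 2 σ bonds, plus two π bonds, 2 electron-density regions.
C6: 4 σ bonds; 4 regions of electron density → sp3.
C7 carries 2 σ bonds, plus two π bonds, giving a steric number of 2, so it is sp.
C8 is sp: 2 σ bonds, plus two π bonds, 2 electron-density regions.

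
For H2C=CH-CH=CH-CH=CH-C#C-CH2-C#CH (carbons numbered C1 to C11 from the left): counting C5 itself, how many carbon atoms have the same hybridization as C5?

6

C5 is sp2 (one π bond).
C1: sp2 ✓
C2: sp2 ✓
C3: sp2 ✓
C4: sp2 ✓
C5: sp2 ✓
C6: sp2 ✓
C7: sp
C8: sp
C9: sp3
C10: sp
C11: sp
6 carbons are sp2.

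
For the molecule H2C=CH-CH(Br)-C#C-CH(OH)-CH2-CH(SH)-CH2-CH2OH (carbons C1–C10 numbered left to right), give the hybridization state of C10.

sp^3

C10 carries 4 σ bonds, giving a steric number of 4, so it is sp3.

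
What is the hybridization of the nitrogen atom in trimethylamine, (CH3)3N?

sp3

The nitrogen atom carries 3 σ bonds and 1 lone pair, giving a steric number of 4, so it is sp3.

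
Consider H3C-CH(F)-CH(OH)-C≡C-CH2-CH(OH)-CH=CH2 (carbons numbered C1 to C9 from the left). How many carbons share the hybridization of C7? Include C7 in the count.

5

C7 is sp3 (only σ bonds).
C1: sp3 ✓
C2: sp3 ✓
C3: sp3 ✓
C4: sp
C5: sp
C6: sp3 ✓
C7: sp3 ✓
C8: sp2
C9: sp2
5 carbons are sp3.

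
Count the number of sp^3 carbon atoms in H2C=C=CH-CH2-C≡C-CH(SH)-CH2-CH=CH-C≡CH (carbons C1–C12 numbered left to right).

C1: sp2
C2: sp
C3: sp2
C4: sp3 ✓
C5: sp
C6: sp
C7: sp3 ✓
C8: sp3 ✓
C9: sp2
C10: sp2
C11: sp
C12: sp
C4, C7, C8 → 3 sp3 carbons.

3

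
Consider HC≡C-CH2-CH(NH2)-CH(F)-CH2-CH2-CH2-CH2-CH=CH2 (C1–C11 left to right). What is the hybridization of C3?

sp³

C3: 4 σ bonds; 4 regions of electron density → sp3.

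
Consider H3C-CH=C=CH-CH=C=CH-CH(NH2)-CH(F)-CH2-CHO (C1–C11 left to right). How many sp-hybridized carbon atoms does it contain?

C1: sp3
C2: sp2
C3: sp ✓
C4: sp2
C5: sp2
C6: sp ✓
C7: sp2
C8: sp3
C9: sp3
C10: sp3
C11: sp2
C3, C6 → 2 sp carbons.

2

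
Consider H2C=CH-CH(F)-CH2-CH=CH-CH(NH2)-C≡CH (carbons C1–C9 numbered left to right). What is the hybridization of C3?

C3 — 4 σ bonds. Steric number 4, so sp3.

sp3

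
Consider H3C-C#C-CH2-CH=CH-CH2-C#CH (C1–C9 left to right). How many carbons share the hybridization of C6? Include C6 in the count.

2

C6 is sp2 (one π bond).
C1: sp3
C2: sp
C3: sp
C4: sp3
C5: sp2 ✓
C6: sp2 ✓
C7: sp3
C8: sp
C9: sp
2 carbons are sp2.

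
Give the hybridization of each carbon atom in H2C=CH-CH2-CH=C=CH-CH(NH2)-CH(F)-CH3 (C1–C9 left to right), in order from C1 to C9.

C1 sp2, C2 sp2, C3 sp3, C4 sp2, C5 sp, C6 sp2, C7 sp3, C8 sp3, C9 sp3

C1 — 3 σ bonds, plus one π bond. Steric number 3, so sp2.
C2 — 3 σ bonds, plus one π bond. Steric number 3, so sp2.
C3: 4 σ bonds; 4 regions of electron density → sp3.
C4 — 3 σ bonds, plus one π bond. Steric number 3, so sp2.
C5 — 2 σ bonds, plus two π bonds. Steric number 2, so sp.
C6 is sp2: 3 σ bonds, plus one π bond, 3 electron-density regions.
C7 carries 4 σ bonds, giving a steric number of 4, so it is sp3.
C8: 4 σ bonds — 4 electron domains, sp3.
C9 carries 4 σ bonds, giving a steric number of 4, so it is sp3.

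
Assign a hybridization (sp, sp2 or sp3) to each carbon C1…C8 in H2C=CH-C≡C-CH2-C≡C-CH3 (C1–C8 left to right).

C1 is sp2: 3 σ bonds, plus one π bond, 3 electron-density regions.
C2 — 3 σ bonds, plus one π bond. Steric number 3, so sp2.
C3 — 2 σ bonds, plus two π bonds. Steric number 2, so sp.
C4 carries 2 σ bonds, plus two π bonds, giving a steric number of 2, so it is sp.
C5 carries 4 σ bonds, giving a steric number of 4, so it is sp3.
C6 is sp: 2 σ bonds, plus two π bonds, 2 electron-density regions.
C7: 2 σ bonds, plus two π bonds — 2 electron domains, sp.
C8 has 4 σ bonds: steric number 4 → sp3.

C1 sp2, C2 sp2, C3 sp, C4 sp, C5 sp3, C6 sp, C7 sp, C8 sp3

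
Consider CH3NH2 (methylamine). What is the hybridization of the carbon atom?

sp^3

The carbon atom carries 4 σ bonds, giving a steric number of 4, so it is sp3.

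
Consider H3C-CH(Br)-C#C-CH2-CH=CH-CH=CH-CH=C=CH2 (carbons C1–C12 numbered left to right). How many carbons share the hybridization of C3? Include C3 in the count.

C3 is sp (two π bonds).
C1: sp3
C2: sp3
C3: sp ✓
C4: sp ✓
C5: sp3
C6: sp2
C7: sp2
C8: sp2
C9: sp2
C10: sp2
C11: sp ✓
C12: sp2
3 carbons are sp.

3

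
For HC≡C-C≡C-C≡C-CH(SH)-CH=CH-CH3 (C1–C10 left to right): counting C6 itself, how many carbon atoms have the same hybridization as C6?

6

C6 is sp (two π bonds).
C1: sp ✓
C2: sp ✓
C3: sp ✓
C4: sp ✓
C5: sp ✓
C6: sp ✓
C7: sp3
C8: sp2
C9: sp2
C10: sp3
6 carbons are sp.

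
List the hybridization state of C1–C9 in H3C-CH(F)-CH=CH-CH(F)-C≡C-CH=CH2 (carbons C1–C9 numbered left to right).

C1: 4 σ bonds; 4 regions of electron density → sp3.
C2 (4 σ bonds) has steric number 4: sp3.
C3 carries 3 σ bonds, plus one π bond, giving a steric number of 3, so it is sp2.
C4 has 3 σ bonds, plus one π bond: steric number 3 → sp2.
C5 — 4 σ bonds. Steric number 4, so sp3.
C6 (2 σ bonds, plus two π bonds) has steric number 2: sp.
C7 has 2 σ bonds, plus two π bonds: steric number 2 → sp.
C8 — 3 σ bonds, plus one π bond. Steric number 3, so sp2.
C9 (3 σ bonds, plus one π bond) has steric number 3: sp2.

C1 sp3, C2 sp3, C3 sp2, C4 sp2, C5 sp3, C6 sp, C7 sp, C8 sp2, C9 sp2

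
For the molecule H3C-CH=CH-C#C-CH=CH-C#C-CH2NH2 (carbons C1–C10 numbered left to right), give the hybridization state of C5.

sp

C5: 2 σ bonds, plus two π bonds; 2 regions of electron density → sp.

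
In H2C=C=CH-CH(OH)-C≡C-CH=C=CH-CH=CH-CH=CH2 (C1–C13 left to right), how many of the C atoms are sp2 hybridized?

C1: sp2 ✓
C2: sp
C3: sp2 ✓
C4: sp3
C5: sp
C6: sp
C7: sp2 ✓
C8: sp
C9: sp2 ✓
C10: sp2 ✓
C11: sp2 ✓
C12: sp2 ✓
C13: sp2 ✓
C1, C3, C7, C9, C10, C11, C12, C13 → 8 sp2 carbons.

8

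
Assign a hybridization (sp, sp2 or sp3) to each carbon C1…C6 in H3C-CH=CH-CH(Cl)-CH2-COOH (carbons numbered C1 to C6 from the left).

C1 carries 4 σ bonds, giving a steric number of 4, so it is sp3.
C2 (3 σ bonds, plus one π bond) has steric number 3: sp2.
C3 (3 σ bonds, plus one π bond) has steric number 3: sp2.
C4 — 4 σ bonds. Steric number 4, so sp3.
C5 carries 4 σ bonds, giving a steric number of 4, so it is sp3.
C6: 3 σ bonds, plus one π bond; 3 regions of electron density → sp2.

C1 sp3, C2 sp2, C3 sp2, C4 sp3, C5 sp3, C6 sp2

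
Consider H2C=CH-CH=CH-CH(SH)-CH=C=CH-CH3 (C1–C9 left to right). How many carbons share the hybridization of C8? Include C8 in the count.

6

C8 is sp2 (one π bond).
C1: sp2 ✓
C2: sp2 ✓
C3: sp2 ✓
C4: sp2 ✓
C5: sp3
C6: sp2 ✓
C7: sp
C8: sp2 ✓
C9: sp3
6 carbons are sp2.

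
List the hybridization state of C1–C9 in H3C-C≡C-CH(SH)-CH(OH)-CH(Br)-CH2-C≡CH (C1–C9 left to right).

C1 is sp3: 4 σ bonds, 4 electron-density regions.
C2 — 2 σ bonds, plus two π bonds. Steric number 2, so sp.
C3 is sp: 2 σ bonds, plus two π bonds, 2 electron-density regions.
C4 (4 σ bonds) has steric number 4: sp3.
C5 is sp3: 4 σ bonds, 4 electron-density regions.
C6: 4 σ bonds — 4 electron domains, sp3.
C7 carries 4 σ bonds, giving a steric number of 4, so it is sp3.
C8 is sp: 2 σ bonds, plus two π bonds, 2 electron-density regions.
C9 — 2 σ bonds, plus two π bonds. Steric number 2, so sp.

C1 sp3, C2 sp, C3 sp, C4 sp3, C5 sp3, C6 sp3, C7 sp3, C8 sp, C9 sp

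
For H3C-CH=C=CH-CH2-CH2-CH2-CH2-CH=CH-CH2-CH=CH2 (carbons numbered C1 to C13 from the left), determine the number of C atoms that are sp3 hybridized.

C1: sp3 ✓
C2: sp2
C3: sp
C4: sp2
C5: sp3 ✓
C6: sp3 ✓
C7: sp3 ✓
C8: sp3 ✓
C9: sp2
C10: sp2
C11: sp3 ✓
C12: sp2
C13: sp2
C1, C5, C6, C7, C8, C11 → 6 sp3 carbons.

6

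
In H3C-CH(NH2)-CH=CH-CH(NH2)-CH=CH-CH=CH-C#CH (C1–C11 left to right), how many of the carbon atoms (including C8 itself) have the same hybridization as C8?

6

C8 is sp2 (one π bond).
C1: sp3
C2: sp3
C3: sp2 ✓
C4: sp2 ✓
C5: sp3
C6: sp2 ✓
C7: sp2 ✓
C8: sp2 ✓
C9: sp2 ✓
C10: sp
C11: sp
6 carbons are sp2.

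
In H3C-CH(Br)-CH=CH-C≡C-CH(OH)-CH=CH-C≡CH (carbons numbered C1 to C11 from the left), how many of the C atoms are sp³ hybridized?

3

C1: sp3 ✓
C2: sp3 ✓
C3: sp2
C4: sp2
C5: sp
C6: sp
C7: sp3 ✓
C8: sp2
C9: sp2
C10: sp
C11: sp
C1, C2, C7 → 3 sp3 carbons.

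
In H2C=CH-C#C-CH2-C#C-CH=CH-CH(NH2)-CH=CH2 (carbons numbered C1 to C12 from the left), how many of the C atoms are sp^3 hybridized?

C1: sp2
C2: sp2
C3: sp
C4: sp
C5: sp3 ✓
C6: sp
C7: sp
C8: sp2
C9: sp2
C10: sp3 ✓
C11: sp2
C12: sp2
C5, C10 → 2 sp3 carbons.

2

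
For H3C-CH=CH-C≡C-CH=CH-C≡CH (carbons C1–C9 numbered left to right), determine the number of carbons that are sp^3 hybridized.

C1: sp3 ✓
C2: sp2
C3: sp2
C4: sp
C5: sp
C6: sp2
C7: sp2
C8: sp
C9: sp
C1 → 1 sp3 carbon.

1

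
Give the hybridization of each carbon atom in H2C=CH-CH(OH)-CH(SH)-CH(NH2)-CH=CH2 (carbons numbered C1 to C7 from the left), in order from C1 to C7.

C1 — 3 σ bonds, plus one π bond. Steric number 3, so sp2.
C2 carries 3 σ bonds, plus one π bond, giving a steric number of 3, so it is sp2.
C3 has 4 σ bonds: steric number 4 → sp3.
C4 has 4 σ bonds: steric number 4 → sp3.
C5: 4 σ bonds; 4 regions of electron density → sp3.
C6: 3 σ bonds, plus one π bond; 3 regions of electron density → sp2.
C7 is sp2: 3 σ bonds, plus one π bond, 3 electron-density regions.

C1 sp2, C2 sp2, C3 sp3, C4 sp3, C5 sp3, C6 sp2, C7 sp2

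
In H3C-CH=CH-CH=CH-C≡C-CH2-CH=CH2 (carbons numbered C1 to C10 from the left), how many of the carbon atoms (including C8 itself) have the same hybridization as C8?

C8 is sp3 (only σ bonds).
C1: sp3 ✓
C2: sp2
C3: sp2
C4: sp2
C5: sp2
C6: sp
C7: sp
C8: sp3 ✓
C9: sp2
C10: sp2
2 carbons are sp3.

2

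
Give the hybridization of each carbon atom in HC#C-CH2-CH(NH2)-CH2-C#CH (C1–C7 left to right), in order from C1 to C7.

C1: 2 σ bonds, plus two π bonds — 2 electron domains, sp.
C2 (2 σ bonds, plus two π bonds) has steric number 2: sp.
C3: 4 σ bonds; 4 regions of electron density → sp3.
C4 — 4 σ bonds. Steric number 4, so sp3.
C5 carries 4 σ bonds, giving a steric number of 4, so it is sp3.
C6: 2 σ bonds, plus two π bonds; 2 regions of electron density → sp.
C7: 2 σ bonds, plus two π bonds; 2 regions of electron density → sp.

C1 sp, C2 sp, C3 sp3, C4 sp3, C5 sp3, C6 sp, C7 sp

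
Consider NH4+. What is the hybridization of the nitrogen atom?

Four σ bonds, no lone pair → sp3, tetrahedral.

sp3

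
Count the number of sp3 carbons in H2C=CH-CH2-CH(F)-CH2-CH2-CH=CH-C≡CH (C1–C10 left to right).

C1: sp2
C2: sp2
C3: sp3 ✓
C4: sp3 ✓
C5: sp3 ✓
C6: sp3 ✓
C7: sp2
C8: sp2
C9: sp
C10: sp
C3, C4, C5, C6 → 4 sp3 carbons.

4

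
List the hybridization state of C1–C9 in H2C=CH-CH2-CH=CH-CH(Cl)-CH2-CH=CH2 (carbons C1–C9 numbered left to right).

C1 (3 σ bonds, plus one π bond) has steric number 3: sp2.
C2: 3 σ bonds, plus one π bond — 3 electron domains, sp2.
C3 is sp3: 4 σ bonds, 4 electron-density regions.
C4: 3 σ bonds, plus one π bond — 3 electron domains, sp2.
C5: 3 σ bonds, plus one π bond; 3 regions of electron density → sp2.
C6: 4 σ bonds; 4 regions of electron density → sp3.
C7 (4 σ bonds) has steric number 4: sp3.
C8 is sp2: 3 σ bonds, plus one π bond, 3 electron-density regions.
C9 has 3 σ bonds, plus one π bond: steric number 3 → sp2.

C1 sp2, C2 sp2, C3 sp3, C4 sp2, C5 sp2, C6 sp3, C7 sp3, C8 sp2, C9 sp2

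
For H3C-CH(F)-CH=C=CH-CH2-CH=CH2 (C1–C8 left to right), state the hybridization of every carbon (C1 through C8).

C1 sp3, C2 sp3, C3 sp2, C4 sp, C5 sp2, C6 sp3, C7 sp2, C8 sp2

C1: 4 σ bonds; 4 regions of electron density → sp3.
C2 is sp3: 4 σ bonds, 4 electron-density regions.
C3 (3 σ bonds, plus one π bond) has steric number 3: sp2.
C4: 2 σ bonds, plus two π bonds — 2 electron domains, sp.
C5 carries 3 σ bonds, plus one π bond, giving a steric number of 3, so it is sp2.
C6 (4 σ bonds) has steric number 4: sp3.
C7 has 3 σ bonds, plus one π bond: steric number 3 → sp2.
C8 (3 σ bonds, plus one π bond) has steric number 3: sp2.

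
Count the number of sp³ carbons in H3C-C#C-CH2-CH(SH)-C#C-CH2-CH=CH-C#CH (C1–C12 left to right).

4

C1: sp3 ✓
C2: sp
C3: sp
C4: sp3 ✓
C5: sp3 ✓
C6: sp
C7: sp
C8: sp3 ✓
C9: sp2
C10: sp2
C11: sp
C12: sp
C1, C4, C5, C8 → 4 sp3 carbons.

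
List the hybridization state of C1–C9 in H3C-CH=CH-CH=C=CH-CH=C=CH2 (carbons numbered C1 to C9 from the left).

C1 sp3, C2 sp2, C3 sp2, C4 sp2, C5 sp, C6 sp2, C7 sp2, C8 sp, C9 sp2

C1: 4 σ bonds — 4 electron domains, sp3.
C2 carries 3 σ bonds, plus one π bond, giving a steric number of 3, so it is sp2.
C3: 3 σ bonds, plus one π bond — 3 electron domains, sp2.
C4: 3 σ bonds, plus one π bond; 3 regions of electron density → sp2.
C5 is sp: 2 σ bonds, plus two π bonds, 2 electron-density regions.
C6 has 3 σ bonds, plus one π bond: steric number 3 → sp2.
C7 has 3 σ bonds, plus one π bond: steric number 3 → sp2.
C8 — 2 σ bonds, plus two π bonds. Steric number 2, so sp.
C9 is sp2: 3 σ bonds, plus one π bond, 3 electron-density regions.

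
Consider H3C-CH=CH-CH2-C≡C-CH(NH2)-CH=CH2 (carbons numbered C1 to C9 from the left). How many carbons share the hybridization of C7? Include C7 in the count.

C7 is sp3 (only σ bonds).
C1: sp3 ✓
C2: sp2
C3: sp2
C4: sp3 ✓
C5: sp
C6: sp
C7: sp3 ✓
C8: sp2
C9: sp2
3 carbons are sp3.

3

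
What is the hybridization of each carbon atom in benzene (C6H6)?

sp2

Every ring carbon has three σ bonds and contributes one p electron to the aromatic π system.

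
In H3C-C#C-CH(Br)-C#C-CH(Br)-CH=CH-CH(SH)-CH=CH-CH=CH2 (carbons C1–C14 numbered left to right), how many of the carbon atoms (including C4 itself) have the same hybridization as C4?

4

C4 is sp3 (only σ bonds).
C1: sp3 ✓
C2: sp
C3: sp
C4: sp3 ✓
C5: sp
C6: sp
C7: sp3 ✓
C8: sp2
C9: sp2
C10: sp3 ✓
C11: sp2
C12: sp2
C13: sp2
C14: sp2
4 carbons are sp3.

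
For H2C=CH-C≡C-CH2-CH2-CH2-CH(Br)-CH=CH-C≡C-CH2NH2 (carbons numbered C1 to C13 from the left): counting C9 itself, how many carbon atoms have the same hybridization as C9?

C9 is sp2 (one π bond).
C1: sp2 ✓
C2: sp2 ✓
C3: sp
C4: sp
C5: sp3
C6: sp3
C7: sp3
C8: sp3
C9: sp2 ✓
C10: sp2 ✓
C11: sp
C12: sp
C13: sp3
4 carbons are sp2.

4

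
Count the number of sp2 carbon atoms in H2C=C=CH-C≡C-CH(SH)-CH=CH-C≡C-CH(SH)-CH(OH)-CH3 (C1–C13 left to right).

C1: sp2 ✓
C2: sp
C3: sp2 ✓
C4: sp
C5: sp
C6: sp3
C7: sp2 ✓
C8: sp2 ✓
C9: sp
C10: sp
C11: sp3
C12: sp3
C13: sp3
C1, C3, C7, C8 → 4 sp2 carbons.

4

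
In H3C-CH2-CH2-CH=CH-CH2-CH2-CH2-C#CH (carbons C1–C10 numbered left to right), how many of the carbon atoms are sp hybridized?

2

C1: sp3
C2: sp3
C3: sp3
C4: sp2
C5: sp2
C6: sp3
C7: sp3
C8: sp3
C9: sp ✓
C10: sp ✓
C9, C10 → 2 sp carbons.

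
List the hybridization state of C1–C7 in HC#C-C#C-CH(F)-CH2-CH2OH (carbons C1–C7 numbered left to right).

C1: 2 σ bonds, plus two π bonds — 2 electron domains, sp.
C2 (2 σ bonds, plus two π bonds) has steric number 2: sp.
C3 (2 σ bonds, plus two π bonds) has steric number 2: sp.
C4: 2 σ bonds, plus two π bonds — 2 electron domains, sp.
C5 — 4 σ bonds. Steric number 4, so sp3.
C6 is sp3: 4 σ bonds, 4 electron-density regions.
C7 is sp3: 4 σ bonds, 4 electron-density regions.

C1 sp, C2 sp, C3 sp, C4 sp, C5 sp3, C6 sp3, C7 sp3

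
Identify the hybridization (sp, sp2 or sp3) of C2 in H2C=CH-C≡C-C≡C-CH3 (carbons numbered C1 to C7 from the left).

sp²

C2 — 3 σ bonds, plus one π bond. Steric number 3, so sp2.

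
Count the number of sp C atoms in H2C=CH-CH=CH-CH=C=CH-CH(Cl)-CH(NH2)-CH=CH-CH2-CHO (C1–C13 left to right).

1

C1: sp2
C2: sp2
C3: sp2
C4: sp2
C5: sp2
C6: sp ✓
C7: sp2
C8: sp3
C9: sp3
C10: sp2
C11: sp2
C12: sp3
C13: sp2
C6 → 1 sp carbon.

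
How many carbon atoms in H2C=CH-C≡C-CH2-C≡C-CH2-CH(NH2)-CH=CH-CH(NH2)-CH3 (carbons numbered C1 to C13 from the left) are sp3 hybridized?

5

C1: sp2
C2: sp2
C3: sp
C4: sp
C5: sp3 ✓
C6: sp
C7: sp
C8: sp3 ✓
C9: sp3 ✓
C10: sp2
C11: sp2
C12: sp3 ✓
C13: sp3 ✓
C5, C8, C9, C12, C13 → 5 sp3 carbons.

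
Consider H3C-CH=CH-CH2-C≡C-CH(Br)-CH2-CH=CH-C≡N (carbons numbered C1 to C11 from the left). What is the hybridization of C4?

sp3

C4 (4 σ bonds) has steric number 4: sp3.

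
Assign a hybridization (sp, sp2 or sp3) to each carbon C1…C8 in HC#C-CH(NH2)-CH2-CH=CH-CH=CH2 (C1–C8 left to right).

C1 sp, C2 sp, C3 sp3, C4 sp3, C5 sp2, C6 sp2, C7 sp2, C8 sp2

C1: 2 σ bonds, plus two π bonds — 2 electron domains, sp.
C2: 2 σ bonds, plus two π bonds; 2 regions of electron density → sp.
C3 — 4 σ bonds. Steric number 4, so sp3.
C4 (4 σ bonds) has steric number 4: sp3.
C5 is sp2: 3 σ bonds, plus one π bond, 3 electron-density regions.
C6 carries 3 σ bonds, plus one π bond, giving a steric number of 3, so it is sp2.
C7: 3 σ bonds, plus one π bond; 3 regions of electron density → sp2.
C8 — 3 σ bonds, plus one π bond. Steric number 3, so sp2.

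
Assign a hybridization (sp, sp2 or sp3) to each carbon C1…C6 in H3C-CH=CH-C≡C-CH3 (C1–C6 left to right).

C1: 4 σ bonds; 4 regions of electron density → sp3.
C2: 3 σ bonds, plus one π bond; 3 regions of electron density → sp2.
C3 has 3 σ bonds, plus one π bond: steric number 3 → sp2.
C4 is sp: 2 σ bonds, plus two π bonds, 2 electron-density regions.
C5 carries 2 σ bonds, plus two π bonds, giving a steric number of 2, so it is sp.
C6 carries 4 σ bonds, giving a steric number of 4, so it is sp3.

C1 sp3, C2 sp2, C3 sp2, C4 sp, C5 sp, C6 sp3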